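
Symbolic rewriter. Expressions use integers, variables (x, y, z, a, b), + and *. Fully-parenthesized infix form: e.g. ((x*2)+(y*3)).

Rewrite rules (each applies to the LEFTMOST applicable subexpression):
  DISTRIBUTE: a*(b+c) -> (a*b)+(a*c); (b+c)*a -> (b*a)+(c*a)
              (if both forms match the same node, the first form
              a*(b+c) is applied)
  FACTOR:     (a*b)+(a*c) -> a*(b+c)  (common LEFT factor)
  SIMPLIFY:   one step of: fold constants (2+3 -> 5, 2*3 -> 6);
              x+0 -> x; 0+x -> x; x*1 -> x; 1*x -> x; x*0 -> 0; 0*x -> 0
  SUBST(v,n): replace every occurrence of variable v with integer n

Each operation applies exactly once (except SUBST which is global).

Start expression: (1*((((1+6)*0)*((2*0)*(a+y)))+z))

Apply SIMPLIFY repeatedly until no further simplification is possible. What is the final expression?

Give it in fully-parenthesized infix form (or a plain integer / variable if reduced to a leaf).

Start: (1*((((1+6)*0)*((2*0)*(a+y)))+z))
Step 1: at root: (1*((((1+6)*0)*((2*0)*(a+y)))+z)) -> ((((1+6)*0)*((2*0)*(a+y)))+z); overall: (1*((((1+6)*0)*((2*0)*(a+y)))+z)) -> ((((1+6)*0)*((2*0)*(a+y)))+z)
Step 2: at LL: ((1+6)*0) -> 0; overall: ((((1+6)*0)*((2*0)*(a+y)))+z) -> ((0*((2*0)*(a+y)))+z)
Step 3: at L: (0*((2*0)*(a+y))) -> 0; overall: ((0*((2*0)*(a+y)))+z) -> (0+z)
Step 4: at root: (0+z) -> z; overall: (0+z) -> z
Fixed point: z

Answer: z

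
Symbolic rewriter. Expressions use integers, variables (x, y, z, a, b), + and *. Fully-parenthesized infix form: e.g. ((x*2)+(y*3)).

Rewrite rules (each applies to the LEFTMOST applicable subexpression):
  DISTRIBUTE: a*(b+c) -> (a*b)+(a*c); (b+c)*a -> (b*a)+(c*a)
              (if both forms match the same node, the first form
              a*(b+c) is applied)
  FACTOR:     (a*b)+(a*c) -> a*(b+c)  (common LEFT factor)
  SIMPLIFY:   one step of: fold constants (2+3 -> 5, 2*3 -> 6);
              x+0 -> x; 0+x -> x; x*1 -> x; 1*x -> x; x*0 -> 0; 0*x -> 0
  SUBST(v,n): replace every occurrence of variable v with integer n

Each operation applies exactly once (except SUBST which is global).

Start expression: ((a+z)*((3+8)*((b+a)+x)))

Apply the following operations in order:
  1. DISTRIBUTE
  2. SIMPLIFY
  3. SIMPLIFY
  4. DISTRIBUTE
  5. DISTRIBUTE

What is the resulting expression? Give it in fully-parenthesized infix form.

Answer: (((a*(11*(b+a)))+(a*(11*x)))+(z*(11*((b+a)+x))))

Derivation:
Start: ((a+z)*((3+8)*((b+a)+x)))
Apply DISTRIBUTE at root (target: ((a+z)*((3+8)*((b+a)+x)))): ((a+z)*((3+8)*((b+a)+x))) -> ((a*((3+8)*((b+a)+x)))+(z*((3+8)*((b+a)+x))))
Apply SIMPLIFY at LRL (target: (3+8)): ((a*((3+8)*((b+a)+x)))+(z*((3+8)*((b+a)+x)))) -> ((a*(11*((b+a)+x)))+(z*((3+8)*((b+a)+x))))
Apply SIMPLIFY at RRL (target: (3+8)): ((a*(11*((b+a)+x)))+(z*((3+8)*((b+a)+x)))) -> ((a*(11*((b+a)+x)))+(z*(11*((b+a)+x))))
Apply DISTRIBUTE at LR (target: (11*((b+a)+x))): ((a*(11*((b+a)+x)))+(z*(11*((b+a)+x)))) -> ((a*((11*(b+a))+(11*x)))+(z*(11*((b+a)+x))))
Apply DISTRIBUTE at L (target: (a*((11*(b+a))+(11*x)))): ((a*((11*(b+a))+(11*x)))+(z*(11*((b+a)+x)))) -> (((a*(11*(b+a)))+(a*(11*x)))+(z*(11*((b+a)+x))))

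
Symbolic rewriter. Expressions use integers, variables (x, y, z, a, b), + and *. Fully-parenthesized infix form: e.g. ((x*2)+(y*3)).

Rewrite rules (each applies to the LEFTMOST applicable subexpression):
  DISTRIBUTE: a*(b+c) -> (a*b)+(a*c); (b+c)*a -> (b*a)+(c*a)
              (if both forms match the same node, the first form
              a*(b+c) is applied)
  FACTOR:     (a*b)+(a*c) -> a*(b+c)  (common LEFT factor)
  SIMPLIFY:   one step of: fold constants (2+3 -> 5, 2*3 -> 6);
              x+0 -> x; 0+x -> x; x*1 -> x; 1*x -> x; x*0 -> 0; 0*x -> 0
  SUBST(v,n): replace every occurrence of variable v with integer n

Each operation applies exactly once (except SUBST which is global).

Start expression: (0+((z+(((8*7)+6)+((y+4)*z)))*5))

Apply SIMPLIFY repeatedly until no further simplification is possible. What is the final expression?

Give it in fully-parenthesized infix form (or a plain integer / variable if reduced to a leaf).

Answer: ((z+(62+((y+4)*z)))*5)

Derivation:
Start: (0+((z+(((8*7)+6)+((y+4)*z)))*5))
Step 1: at root: (0+((z+(((8*7)+6)+((y+4)*z)))*5)) -> ((z+(((8*7)+6)+((y+4)*z)))*5); overall: (0+((z+(((8*7)+6)+((y+4)*z)))*5)) -> ((z+(((8*7)+6)+((y+4)*z)))*5)
Step 2: at LRLL: (8*7) -> 56; overall: ((z+(((8*7)+6)+((y+4)*z)))*5) -> ((z+((56+6)+((y+4)*z)))*5)
Step 3: at LRL: (56+6) -> 62; overall: ((z+((56+6)+((y+4)*z)))*5) -> ((z+(62+((y+4)*z)))*5)
Fixed point: ((z+(62+((y+4)*z)))*5)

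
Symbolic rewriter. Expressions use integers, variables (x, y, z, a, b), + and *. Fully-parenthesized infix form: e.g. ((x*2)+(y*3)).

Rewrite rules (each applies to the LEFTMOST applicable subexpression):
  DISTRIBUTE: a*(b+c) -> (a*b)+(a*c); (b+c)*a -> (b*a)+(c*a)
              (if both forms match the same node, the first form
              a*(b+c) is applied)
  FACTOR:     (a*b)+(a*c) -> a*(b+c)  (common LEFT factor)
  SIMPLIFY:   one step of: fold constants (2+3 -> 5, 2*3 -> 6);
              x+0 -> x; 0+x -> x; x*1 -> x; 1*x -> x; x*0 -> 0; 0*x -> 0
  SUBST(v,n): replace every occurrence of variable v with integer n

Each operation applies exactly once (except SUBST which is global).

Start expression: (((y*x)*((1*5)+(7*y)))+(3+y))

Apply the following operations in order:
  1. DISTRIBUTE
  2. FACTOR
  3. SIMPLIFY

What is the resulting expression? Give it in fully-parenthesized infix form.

Answer: (((y*x)*(5+(7*y)))+(3+y))

Derivation:
Start: (((y*x)*((1*5)+(7*y)))+(3+y))
Apply DISTRIBUTE at L (target: ((y*x)*((1*5)+(7*y)))): (((y*x)*((1*5)+(7*y)))+(3+y)) -> ((((y*x)*(1*5))+((y*x)*(7*y)))+(3+y))
Apply FACTOR at L (target: (((y*x)*(1*5))+((y*x)*(7*y)))): ((((y*x)*(1*5))+((y*x)*(7*y)))+(3+y)) -> (((y*x)*((1*5)+(7*y)))+(3+y))
Apply SIMPLIFY at LRL (target: (1*5)): (((y*x)*((1*5)+(7*y)))+(3+y)) -> (((y*x)*(5+(7*y)))+(3+y))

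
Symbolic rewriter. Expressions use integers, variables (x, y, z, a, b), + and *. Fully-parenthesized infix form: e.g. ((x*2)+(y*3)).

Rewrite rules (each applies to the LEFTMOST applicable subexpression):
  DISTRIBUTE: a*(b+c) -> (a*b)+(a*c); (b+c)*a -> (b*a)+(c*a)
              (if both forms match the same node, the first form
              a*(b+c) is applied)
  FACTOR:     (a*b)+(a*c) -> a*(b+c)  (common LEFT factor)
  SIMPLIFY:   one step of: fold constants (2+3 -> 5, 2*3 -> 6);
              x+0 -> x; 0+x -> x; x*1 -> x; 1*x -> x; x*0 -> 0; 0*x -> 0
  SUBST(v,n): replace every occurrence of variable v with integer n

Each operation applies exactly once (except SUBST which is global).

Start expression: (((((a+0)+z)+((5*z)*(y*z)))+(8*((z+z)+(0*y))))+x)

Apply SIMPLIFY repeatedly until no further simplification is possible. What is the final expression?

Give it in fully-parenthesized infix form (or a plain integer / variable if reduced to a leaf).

Answer: ((((a+z)+((5*z)*(y*z)))+(8*(z+z)))+x)

Derivation:
Start: (((((a+0)+z)+((5*z)*(y*z)))+(8*((z+z)+(0*y))))+x)
Step 1: at LLLL: (a+0) -> a; overall: (((((a+0)+z)+((5*z)*(y*z)))+(8*((z+z)+(0*y))))+x) -> ((((a+z)+((5*z)*(y*z)))+(8*((z+z)+(0*y))))+x)
Step 2: at LRRR: (0*y) -> 0; overall: ((((a+z)+((5*z)*(y*z)))+(8*((z+z)+(0*y))))+x) -> ((((a+z)+((5*z)*(y*z)))+(8*((z+z)+0)))+x)
Step 3: at LRR: ((z+z)+0) -> (z+z); overall: ((((a+z)+((5*z)*(y*z)))+(8*((z+z)+0)))+x) -> ((((a+z)+((5*z)*(y*z)))+(8*(z+z)))+x)
Fixed point: ((((a+z)+((5*z)*(y*z)))+(8*(z+z)))+x)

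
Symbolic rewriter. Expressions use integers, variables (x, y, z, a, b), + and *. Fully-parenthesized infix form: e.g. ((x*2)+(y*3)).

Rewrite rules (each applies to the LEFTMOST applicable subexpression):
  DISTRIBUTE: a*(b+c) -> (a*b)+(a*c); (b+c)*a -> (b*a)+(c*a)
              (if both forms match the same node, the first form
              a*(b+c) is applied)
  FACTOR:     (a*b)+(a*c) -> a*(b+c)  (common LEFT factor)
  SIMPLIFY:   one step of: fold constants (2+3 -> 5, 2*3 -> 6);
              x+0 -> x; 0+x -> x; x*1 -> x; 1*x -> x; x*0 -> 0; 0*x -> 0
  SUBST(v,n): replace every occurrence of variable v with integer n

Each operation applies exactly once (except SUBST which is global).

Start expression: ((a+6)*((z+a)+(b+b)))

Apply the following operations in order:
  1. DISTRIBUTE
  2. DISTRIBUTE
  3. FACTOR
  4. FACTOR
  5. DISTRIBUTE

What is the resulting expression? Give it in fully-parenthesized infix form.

Start: ((a+6)*((z+a)+(b+b)))
Apply DISTRIBUTE at root (target: ((a+6)*((z+a)+(b+b)))): ((a+6)*((z+a)+(b+b))) -> (((a+6)*(z+a))+((a+6)*(b+b)))
Apply DISTRIBUTE at L (target: ((a+6)*(z+a))): (((a+6)*(z+a))+((a+6)*(b+b))) -> ((((a+6)*z)+((a+6)*a))+((a+6)*(b+b)))
Apply FACTOR at L (target: (((a+6)*z)+((a+6)*a))): ((((a+6)*z)+((a+6)*a))+((a+6)*(b+b))) -> (((a+6)*(z+a))+((a+6)*(b+b)))
Apply FACTOR at root (target: (((a+6)*(z+a))+((a+6)*(b+b)))): (((a+6)*(z+a))+((a+6)*(b+b))) -> ((a+6)*((z+a)+(b+b)))
Apply DISTRIBUTE at root (target: ((a+6)*((z+a)+(b+b)))): ((a+6)*((z+a)+(b+b))) -> (((a+6)*(z+a))+((a+6)*(b+b)))

Answer: (((a+6)*(z+a))+((a+6)*(b+b)))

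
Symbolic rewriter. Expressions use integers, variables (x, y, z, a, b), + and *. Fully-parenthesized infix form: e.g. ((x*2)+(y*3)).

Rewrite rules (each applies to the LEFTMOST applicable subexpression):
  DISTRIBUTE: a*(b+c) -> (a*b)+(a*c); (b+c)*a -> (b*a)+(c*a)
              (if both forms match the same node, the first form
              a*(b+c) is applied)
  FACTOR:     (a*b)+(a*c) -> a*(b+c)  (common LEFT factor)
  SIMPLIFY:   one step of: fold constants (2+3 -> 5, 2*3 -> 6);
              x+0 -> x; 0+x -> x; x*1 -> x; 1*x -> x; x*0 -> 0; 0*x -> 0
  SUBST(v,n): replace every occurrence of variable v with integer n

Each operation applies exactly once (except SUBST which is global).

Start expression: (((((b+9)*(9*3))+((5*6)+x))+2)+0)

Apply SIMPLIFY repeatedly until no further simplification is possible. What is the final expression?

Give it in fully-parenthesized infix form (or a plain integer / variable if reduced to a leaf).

Answer: ((((b+9)*27)+(30+x))+2)

Derivation:
Start: (((((b+9)*(9*3))+((5*6)+x))+2)+0)
Step 1: at root: (((((b+9)*(9*3))+((5*6)+x))+2)+0) -> ((((b+9)*(9*3))+((5*6)+x))+2); overall: (((((b+9)*(9*3))+((5*6)+x))+2)+0) -> ((((b+9)*(9*3))+((5*6)+x))+2)
Step 2: at LLR: (9*3) -> 27; overall: ((((b+9)*(9*3))+((5*6)+x))+2) -> ((((b+9)*27)+((5*6)+x))+2)
Step 3: at LRL: (5*6) -> 30; overall: ((((b+9)*27)+((5*6)+x))+2) -> ((((b+9)*27)+(30+x))+2)
Fixed point: ((((b+9)*27)+(30+x))+2)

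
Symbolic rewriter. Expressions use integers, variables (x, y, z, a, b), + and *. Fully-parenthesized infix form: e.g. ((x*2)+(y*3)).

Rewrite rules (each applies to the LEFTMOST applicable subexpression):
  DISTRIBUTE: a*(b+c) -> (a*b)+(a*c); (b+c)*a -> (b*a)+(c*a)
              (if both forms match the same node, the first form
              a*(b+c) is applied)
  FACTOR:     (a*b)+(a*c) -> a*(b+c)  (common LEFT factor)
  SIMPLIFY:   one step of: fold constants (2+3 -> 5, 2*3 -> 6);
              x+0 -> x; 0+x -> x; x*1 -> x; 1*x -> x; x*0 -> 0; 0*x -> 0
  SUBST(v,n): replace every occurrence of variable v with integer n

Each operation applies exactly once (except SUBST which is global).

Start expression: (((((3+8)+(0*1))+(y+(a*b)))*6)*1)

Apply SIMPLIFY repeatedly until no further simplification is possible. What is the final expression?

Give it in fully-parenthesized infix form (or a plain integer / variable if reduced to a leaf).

Start: (((((3+8)+(0*1))+(y+(a*b)))*6)*1)
Step 1: at root: (((((3+8)+(0*1))+(y+(a*b)))*6)*1) -> ((((3+8)+(0*1))+(y+(a*b)))*6); overall: (((((3+8)+(0*1))+(y+(a*b)))*6)*1) -> ((((3+8)+(0*1))+(y+(a*b)))*6)
Step 2: at LLL: (3+8) -> 11; overall: ((((3+8)+(0*1))+(y+(a*b)))*6) -> (((11+(0*1))+(y+(a*b)))*6)
Step 3: at LLR: (0*1) -> 0; overall: (((11+(0*1))+(y+(a*b)))*6) -> (((11+0)+(y+(a*b)))*6)
Step 4: at LL: (11+0) -> 11; overall: (((11+0)+(y+(a*b)))*6) -> ((11+(y+(a*b)))*6)
Fixed point: ((11+(y+(a*b)))*6)

Answer: ((11+(y+(a*b)))*6)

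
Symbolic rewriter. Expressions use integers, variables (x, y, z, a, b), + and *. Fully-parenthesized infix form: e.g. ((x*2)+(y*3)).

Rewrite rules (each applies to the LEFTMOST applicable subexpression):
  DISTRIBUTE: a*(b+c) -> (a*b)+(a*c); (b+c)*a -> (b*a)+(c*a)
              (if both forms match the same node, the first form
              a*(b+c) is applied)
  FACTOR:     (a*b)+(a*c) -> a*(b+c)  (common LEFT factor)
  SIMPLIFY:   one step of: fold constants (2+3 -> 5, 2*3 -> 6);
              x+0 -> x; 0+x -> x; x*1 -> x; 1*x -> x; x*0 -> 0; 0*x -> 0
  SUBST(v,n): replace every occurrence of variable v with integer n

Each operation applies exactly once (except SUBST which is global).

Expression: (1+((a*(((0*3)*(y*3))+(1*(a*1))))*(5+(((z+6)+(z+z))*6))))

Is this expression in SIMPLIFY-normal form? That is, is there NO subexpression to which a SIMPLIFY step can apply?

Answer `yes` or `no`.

Answer: no

Derivation:
Expression: (1+((a*(((0*3)*(y*3))+(1*(a*1))))*(5+(((z+6)+(z+z))*6))))
Scanning for simplifiable subexpressions (pre-order)...
  at root: (1+((a*(((0*3)*(y*3))+(1*(a*1))))*(5+(((z+6)+(z+z))*6)))) (not simplifiable)
  at R: ((a*(((0*3)*(y*3))+(1*(a*1))))*(5+(((z+6)+(z+z))*6))) (not simplifiable)
  at RL: (a*(((0*3)*(y*3))+(1*(a*1)))) (not simplifiable)
  at RLR: (((0*3)*(y*3))+(1*(a*1))) (not simplifiable)
  at RLRL: ((0*3)*(y*3)) (not simplifiable)
  at RLRLL: (0*3) (SIMPLIFIABLE)
  at RLRLR: (y*3) (not simplifiable)
  at RLRR: (1*(a*1)) (SIMPLIFIABLE)
  at RLRRR: (a*1) (SIMPLIFIABLE)
  at RR: (5+(((z+6)+(z+z))*6)) (not simplifiable)
  at RRR: (((z+6)+(z+z))*6) (not simplifiable)
  at RRRL: ((z+6)+(z+z)) (not simplifiable)
  at RRRLL: (z+6) (not simplifiable)
  at RRRLR: (z+z) (not simplifiable)
Found simplifiable subexpr at path RLRLL: (0*3)
One SIMPLIFY step would give: (1+((a*((0*(y*3))+(1*(a*1))))*(5+(((z+6)+(z+z))*6))))
-> NOT in normal form.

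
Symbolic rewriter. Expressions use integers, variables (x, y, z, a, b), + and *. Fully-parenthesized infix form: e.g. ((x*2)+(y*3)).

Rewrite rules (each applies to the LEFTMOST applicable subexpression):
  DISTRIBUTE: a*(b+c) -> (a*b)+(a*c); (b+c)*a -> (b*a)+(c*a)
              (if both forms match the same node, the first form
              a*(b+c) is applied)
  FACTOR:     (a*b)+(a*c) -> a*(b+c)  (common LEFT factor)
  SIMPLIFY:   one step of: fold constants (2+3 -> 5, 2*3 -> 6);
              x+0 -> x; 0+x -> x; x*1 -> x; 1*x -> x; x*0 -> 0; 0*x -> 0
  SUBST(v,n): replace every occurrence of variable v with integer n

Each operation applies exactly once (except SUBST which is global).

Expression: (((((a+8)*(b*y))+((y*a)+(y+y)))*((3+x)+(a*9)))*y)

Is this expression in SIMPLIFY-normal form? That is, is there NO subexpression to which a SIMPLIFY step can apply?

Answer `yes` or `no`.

Expression: (((((a+8)*(b*y))+((y*a)+(y+y)))*((3+x)+(a*9)))*y)
Scanning for simplifiable subexpressions (pre-order)...
  at root: (((((a+8)*(b*y))+((y*a)+(y+y)))*((3+x)+(a*9)))*y) (not simplifiable)
  at L: ((((a+8)*(b*y))+((y*a)+(y+y)))*((3+x)+(a*9))) (not simplifiable)
  at LL: (((a+8)*(b*y))+((y*a)+(y+y))) (not simplifiable)
  at LLL: ((a+8)*(b*y)) (not simplifiable)
  at LLLL: (a+8) (not simplifiable)
  at LLLR: (b*y) (not simplifiable)
  at LLR: ((y*a)+(y+y)) (not simplifiable)
  at LLRL: (y*a) (not simplifiable)
  at LLRR: (y+y) (not simplifiable)
  at LR: ((3+x)+(a*9)) (not simplifiable)
  at LRL: (3+x) (not simplifiable)
  at LRR: (a*9) (not simplifiable)
Result: no simplifiable subexpression found -> normal form.

Answer: yes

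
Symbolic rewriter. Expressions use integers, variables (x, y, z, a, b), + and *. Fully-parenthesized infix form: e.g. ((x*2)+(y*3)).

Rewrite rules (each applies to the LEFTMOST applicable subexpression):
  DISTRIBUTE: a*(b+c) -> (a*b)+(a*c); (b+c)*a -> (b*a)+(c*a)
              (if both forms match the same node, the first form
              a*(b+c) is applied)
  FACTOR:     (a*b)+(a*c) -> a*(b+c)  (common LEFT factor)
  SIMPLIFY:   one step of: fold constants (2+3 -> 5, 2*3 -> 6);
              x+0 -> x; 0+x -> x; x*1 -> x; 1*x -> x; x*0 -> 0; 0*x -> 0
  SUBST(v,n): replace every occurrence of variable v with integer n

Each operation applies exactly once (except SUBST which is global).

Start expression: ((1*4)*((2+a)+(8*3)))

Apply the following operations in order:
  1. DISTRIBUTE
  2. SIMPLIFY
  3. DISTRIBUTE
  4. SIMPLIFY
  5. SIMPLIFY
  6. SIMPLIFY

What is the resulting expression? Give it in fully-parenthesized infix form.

Answer: ((8+(4*a))+(4*24))

Derivation:
Start: ((1*4)*((2+a)+(8*3)))
Apply DISTRIBUTE at root (target: ((1*4)*((2+a)+(8*3)))): ((1*4)*((2+a)+(8*3))) -> (((1*4)*(2+a))+((1*4)*(8*3)))
Apply SIMPLIFY at LL (target: (1*4)): (((1*4)*(2+a))+((1*4)*(8*3))) -> ((4*(2+a))+((1*4)*(8*3)))
Apply DISTRIBUTE at L (target: (4*(2+a))): ((4*(2+a))+((1*4)*(8*3))) -> (((4*2)+(4*a))+((1*4)*(8*3)))
Apply SIMPLIFY at LL (target: (4*2)): (((4*2)+(4*a))+((1*4)*(8*3))) -> ((8+(4*a))+((1*4)*(8*3)))
Apply SIMPLIFY at RL (target: (1*4)): ((8+(4*a))+((1*4)*(8*3))) -> ((8+(4*a))+(4*(8*3)))
Apply SIMPLIFY at RR (target: (8*3)): ((8+(4*a))+(4*(8*3))) -> ((8+(4*a))+(4*24))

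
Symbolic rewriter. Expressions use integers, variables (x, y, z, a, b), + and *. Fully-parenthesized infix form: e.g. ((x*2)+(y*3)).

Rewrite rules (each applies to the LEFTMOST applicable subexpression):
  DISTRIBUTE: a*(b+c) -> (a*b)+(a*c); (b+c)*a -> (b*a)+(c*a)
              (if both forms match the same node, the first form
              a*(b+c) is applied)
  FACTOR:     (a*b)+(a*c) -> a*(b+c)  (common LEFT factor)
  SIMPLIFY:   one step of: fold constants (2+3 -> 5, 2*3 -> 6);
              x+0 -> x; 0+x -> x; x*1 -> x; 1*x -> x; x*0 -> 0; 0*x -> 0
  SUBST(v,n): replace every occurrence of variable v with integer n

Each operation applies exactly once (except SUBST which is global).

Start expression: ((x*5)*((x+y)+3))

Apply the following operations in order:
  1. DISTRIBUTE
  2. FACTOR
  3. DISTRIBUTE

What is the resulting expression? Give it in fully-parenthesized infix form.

Start: ((x*5)*((x+y)+3))
Apply DISTRIBUTE at root (target: ((x*5)*((x+y)+3))): ((x*5)*((x+y)+3)) -> (((x*5)*(x+y))+((x*5)*3))
Apply FACTOR at root (target: (((x*5)*(x+y))+((x*5)*3))): (((x*5)*(x+y))+((x*5)*3)) -> ((x*5)*((x+y)+3))
Apply DISTRIBUTE at root (target: ((x*5)*((x+y)+3))): ((x*5)*((x+y)+3)) -> (((x*5)*(x+y))+((x*5)*3))

Answer: (((x*5)*(x+y))+((x*5)*3))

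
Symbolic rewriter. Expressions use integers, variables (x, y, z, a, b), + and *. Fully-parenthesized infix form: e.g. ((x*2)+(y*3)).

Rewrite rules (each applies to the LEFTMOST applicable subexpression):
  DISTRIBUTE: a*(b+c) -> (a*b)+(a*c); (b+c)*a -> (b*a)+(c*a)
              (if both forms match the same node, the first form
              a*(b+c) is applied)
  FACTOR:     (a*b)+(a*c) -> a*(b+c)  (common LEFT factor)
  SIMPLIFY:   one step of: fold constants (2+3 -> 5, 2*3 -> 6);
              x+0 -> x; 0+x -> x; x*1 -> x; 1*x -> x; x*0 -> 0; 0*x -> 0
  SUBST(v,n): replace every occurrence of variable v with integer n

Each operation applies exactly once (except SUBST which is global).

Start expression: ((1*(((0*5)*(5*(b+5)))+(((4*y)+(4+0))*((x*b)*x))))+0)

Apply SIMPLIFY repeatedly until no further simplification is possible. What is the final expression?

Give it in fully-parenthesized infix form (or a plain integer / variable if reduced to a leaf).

Answer: (((4*y)+4)*((x*b)*x))

Derivation:
Start: ((1*(((0*5)*(5*(b+5)))+(((4*y)+(4+0))*((x*b)*x))))+0)
Step 1: at root: ((1*(((0*5)*(5*(b+5)))+(((4*y)+(4+0))*((x*b)*x))))+0) -> (1*(((0*5)*(5*(b+5)))+(((4*y)+(4+0))*((x*b)*x)))); overall: ((1*(((0*5)*(5*(b+5)))+(((4*y)+(4+0))*((x*b)*x))))+0) -> (1*(((0*5)*(5*(b+5)))+(((4*y)+(4+0))*((x*b)*x))))
Step 2: at root: (1*(((0*5)*(5*(b+5)))+(((4*y)+(4+0))*((x*b)*x)))) -> (((0*5)*(5*(b+5)))+(((4*y)+(4+0))*((x*b)*x))); overall: (1*(((0*5)*(5*(b+5)))+(((4*y)+(4+0))*((x*b)*x)))) -> (((0*5)*(5*(b+5)))+(((4*y)+(4+0))*((x*b)*x)))
Step 3: at LL: (0*5) -> 0; overall: (((0*5)*(5*(b+5)))+(((4*y)+(4+0))*((x*b)*x))) -> ((0*(5*(b+5)))+(((4*y)+(4+0))*((x*b)*x)))
Step 4: at L: (0*(5*(b+5))) -> 0; overall: ((0*(5*(b+5)))+(((4*y)+(4+0))*((x*b)*x))) -> (0+(((4*y)+(4+0))*((x*b)*x)))
Step 5: at root: (0+(((4*y)+(4+0))*((x*b)*x))) -> (((4*y)+(4+0))*((x*b)*x)); overall: (0+(((4*y)+(4+0))*((x*b)*x))) -> (((4*y)+(4+0))*((x*b)*x))
Step 6: at LR: (4+0) -> 4; overall: (((4*y)+(4+0))*((x*b)*x)) -> (((4*y)+4)*((x*b)*x))
Fixed point: (((4*y)+4)*((x*b)*x))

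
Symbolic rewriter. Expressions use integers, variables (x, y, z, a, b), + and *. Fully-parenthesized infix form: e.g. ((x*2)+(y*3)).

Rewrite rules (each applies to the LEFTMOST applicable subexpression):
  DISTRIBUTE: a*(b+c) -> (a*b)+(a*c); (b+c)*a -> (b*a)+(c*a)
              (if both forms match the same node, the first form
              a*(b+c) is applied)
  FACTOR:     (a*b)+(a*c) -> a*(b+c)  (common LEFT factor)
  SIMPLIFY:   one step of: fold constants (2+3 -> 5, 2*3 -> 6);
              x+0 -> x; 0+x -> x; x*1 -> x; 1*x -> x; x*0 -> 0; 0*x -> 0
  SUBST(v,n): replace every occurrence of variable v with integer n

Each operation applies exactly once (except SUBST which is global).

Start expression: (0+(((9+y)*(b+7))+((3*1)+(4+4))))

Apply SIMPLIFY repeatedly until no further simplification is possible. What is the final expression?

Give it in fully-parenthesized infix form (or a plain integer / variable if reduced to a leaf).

Start: (0+(((9+y)*(b+7))+((3*1)+(4+4))))
Step 1: at root: (0+(((9+y)*(b+7))+((3*1)+(4+4)))) -> (((9+y)*(b+7))+((3*1)+(4+4))); overall: (0+(((9+y)*(b+7))+((3*1)+(4+4)))) -> (((9+y)*(b+7))+((3*1)+(4+4)))
Step 2: at RL: (3*1) -> 3; overall: (((9+y)*(b+7))+((3*1)+(4+4))) -> (((9+y)*(b+7))+(3+(4+4)))
Step 3: at RR: (4+4) -> 8; overall: (((9+y)*(b+7))+(3+(4+4))) -> (((9+y)*(b+7))+(3+8))
Step 4: at R: (3+8) -> 11; overall: (((9+y)*(b+7))+(3+8)) -> (((9+y)*(b+7))+11)
Fixed point: (((9+y)*(b+7))+11)

Answer: (((9+y)*(b+7))+11)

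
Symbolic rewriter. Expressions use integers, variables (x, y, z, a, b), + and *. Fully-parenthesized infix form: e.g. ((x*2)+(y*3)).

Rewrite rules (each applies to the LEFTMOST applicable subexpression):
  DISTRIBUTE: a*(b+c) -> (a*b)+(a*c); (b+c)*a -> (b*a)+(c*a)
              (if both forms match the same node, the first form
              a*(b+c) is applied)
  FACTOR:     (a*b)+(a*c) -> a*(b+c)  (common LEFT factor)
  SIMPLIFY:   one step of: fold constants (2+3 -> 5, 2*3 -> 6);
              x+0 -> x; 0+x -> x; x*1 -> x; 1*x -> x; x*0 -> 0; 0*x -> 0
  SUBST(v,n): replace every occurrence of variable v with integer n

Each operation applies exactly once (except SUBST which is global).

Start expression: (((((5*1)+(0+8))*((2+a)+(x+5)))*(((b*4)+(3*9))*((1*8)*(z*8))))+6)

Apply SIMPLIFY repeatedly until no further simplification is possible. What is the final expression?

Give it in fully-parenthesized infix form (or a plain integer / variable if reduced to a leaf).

Start: (((((5*1)+(0+8))*((2+a)+(x+5)))*(((b*4)+(3*9))*((1*8)*(z*8))))+6)
Step 1: at LLLL: (5*1) -> 5; overall: (((((5*1)+(0+8))*((2+a)+(x+5)))*(((b*4)+(3*9))*((1*8)*(z*8))))+6) -> ((((5+(0+8))*((2+a)+(x+5)))*(((b*4)+(3*9))*((1*8)*(z*8))))+6)
Step 2: at LLLR: (0+8) -> 8; overall: ((((5+(0+8))*((2+a)+(x+5)))*(((b*4)+(3*9))*((1*8)*(z*8))))+6) -> ((((5+8)*((2+a)+(x+5)))*(((b*4)+(3*9))*((1*8)*(z*8))))+6)
Step 3: at LLL: (5+8) -> 13; overall: ((((5+8)*((2+a)+(x+5)))*(((b*4)+(3*9))*((1*8)*(z*8))))+6) -> (((13*((2+a)+(x+5)))*(((b*4)+(3*9))*((1*8)*(z*8))))+6)
Step 4: at LRLR: (3*9) -> 27; overall: (((13*((2+a)+(x+5)))*(((b*4)+(3*9))*((1*8)*(z*8))))+6) -> (((13*((2+a)+(x+5)))*(((b*4)+27)*((1*8)*(z*8))))+6)
Step 5: at LRRL: (1*8) -> 8; overall: (((13*((2+a)+(x+5)))*(((b*4)+27)*((1*8)*(z*8))))+6) -> (((13*((2+a)+(x+5)))*(((b*4)+27)*(8*(z*8))))+6)
Fixed point: (((13*((2+a)+(x+5)))*(((b*4)+27)*(8*(z*8))))+6)

Answer: (((13*((2+a)+(x+5)))*(((b*4)+27)*(8*(z*8))))+6)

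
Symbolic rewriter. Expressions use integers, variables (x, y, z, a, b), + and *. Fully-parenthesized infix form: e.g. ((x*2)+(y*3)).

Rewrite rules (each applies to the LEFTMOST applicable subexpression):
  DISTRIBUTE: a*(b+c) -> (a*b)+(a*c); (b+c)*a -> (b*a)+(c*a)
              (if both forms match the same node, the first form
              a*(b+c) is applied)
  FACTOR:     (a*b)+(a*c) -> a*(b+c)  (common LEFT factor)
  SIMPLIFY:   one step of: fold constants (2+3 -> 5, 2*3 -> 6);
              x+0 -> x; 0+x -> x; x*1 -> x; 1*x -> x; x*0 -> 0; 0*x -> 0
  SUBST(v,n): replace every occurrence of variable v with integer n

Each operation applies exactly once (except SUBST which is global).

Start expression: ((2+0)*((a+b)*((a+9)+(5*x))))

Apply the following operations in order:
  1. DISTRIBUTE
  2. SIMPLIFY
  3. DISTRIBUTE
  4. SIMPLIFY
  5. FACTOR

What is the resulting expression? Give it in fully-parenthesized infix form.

Answer: (2*((a+b)*((a+9)+(5*x))))

Derivation:
Start: ((2+0)*((a+b)*((a+9)+(5*x))))
Apply DISTRIBUTE at root (target: ((2+0)*((a+b)*((a+9)+(5*x))))): ((2+0)*((a+b)*((a+9)+(5*x)))) -> ((2*((a+b)*((a+9)+(5*x))))+(0*((a+b)*((a+9)+(5*x)))))
Apply SIMPLIFY at R (target: (0*((a+b)*((a+9)+(5*x))))): ((2*((a+b)*((a+9)+(5*x))))+(0*((a+b)*((a+9)+(5*x))))) -> ((2*((a+b)*((a+9)+(5*x))))+0)
Apply DISTRIBUTE at LR (target: ((a+b)*((a+9)+(5*x)))): ((2*((a+b)*((a+9)+(5*x))))+0) -> ((2*(((a+b)*(a+9))+((a+b)*(5*x))))+0)
Apply SIMPLIFY at root (target: ((2*(((a+b)*(a+9))+((a+b)*(5*x))))+0)): ((2*(((a+b)*(a+9))+((a+b)*(5*x))))+0) -> (2*(((a+b)*(a+9))+((a+b)*(5*x))))
Apply FACTOR at R (target: (((a+b)*(a+9))+((a+b)*(5*x)))): (2*(((a+b)*(a+9))+((a+b)*(5*x)))) -> (2*((a+b)*((a+9)+(5*x))))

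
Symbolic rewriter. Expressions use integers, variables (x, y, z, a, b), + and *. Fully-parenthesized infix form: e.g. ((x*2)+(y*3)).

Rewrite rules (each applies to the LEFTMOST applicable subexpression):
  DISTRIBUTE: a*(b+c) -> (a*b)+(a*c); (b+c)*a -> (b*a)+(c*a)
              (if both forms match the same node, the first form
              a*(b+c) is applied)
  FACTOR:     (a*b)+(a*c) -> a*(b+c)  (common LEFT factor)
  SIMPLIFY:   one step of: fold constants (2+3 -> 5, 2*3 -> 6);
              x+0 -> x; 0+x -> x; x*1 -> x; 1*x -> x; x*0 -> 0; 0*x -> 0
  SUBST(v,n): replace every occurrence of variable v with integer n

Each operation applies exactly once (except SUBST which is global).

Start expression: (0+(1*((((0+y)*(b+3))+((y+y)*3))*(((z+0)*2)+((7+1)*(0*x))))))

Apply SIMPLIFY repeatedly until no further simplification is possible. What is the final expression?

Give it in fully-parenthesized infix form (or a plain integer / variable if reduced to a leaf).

Answer: (((y*(b+3))+((y+y)*3))*(z*2))

Derivation:
Start: (0+(1*((((0+y)*(b+3))+((y+y)*3))*(((z+0)*2)+((7+1)*(0*x))))))
Step 1: at root: (0+(1*((((0+y)*(b+3))+((y+y)*3))*(((z+0)*2)+((7+1)*(0*x)))))) -> (1*((((0+y)*(b+3))+((y+y)*3))*(((z+0)*2)+((7+1)*(0*x))))); overall: (0+(1*((((0+y)*(b+3))+((y+y)*3))*(((z+0)*2)+((7+1)*(0*x)))))) -> (1*((((0+y)*(b+3))+((y+y)*3))*(((z+0)*2)+((7+1)*(0*x)))))
Step 2: at root: (1*((((0+y)*(b+3))+((y+y)*3))*(((z+0)*2)+((7+1)*(0*x))))) -> ((((0+y)*(b+3))+((y+y)*3))*(((z+0)*2)+((7+1)*(0*x)))); overall: (1*((((0+y)*(b+3))+((y+y)*3))*(((z+0)*2)+((7+1)*(0*x))))) -> ((((0+y)*(b+3))+((y+y)*3))*(((z+0)*2)+((7+1)*(0*x))))
Step 3: at LLL: (0+y) -> y; overall: ((((0+y)*(b+3))+((y+y)*3))*(((z+0)*2)+((7+1)*(0*x)))) -> (((y*(b+3))+((y+y)*3))*(((z+0)*2)+((7+1)*(0*x))))
Step 4: at RLL: (z+0) -> z; overall: (((y*(b+3))+((y+y)*3))*(((z+0)*2)+((7+1)*(0*x)))) -> (((y*(b+3))+((y+y)*3))*((z*2)+((7+1)*(0*x))))
Step 5: at RRL: (7+1) -> 8; overall: (((y*(b+3))+((y+y)*3))*((z*2)+((7+1)*(0*x)))) -> (((y*(b+3))+((y+y)*3))*((z*2)+(8*(0*x))))
Step 6: at RRR: (0*x) -> 0; overall: (((y*(b+3))+((y+y)*3))*((z*2)+(8*(0*x)))) -> (((y*(b+3))+((y+y)*3))*((z*2)+(8*0)))
Step 7: at RR: (8*0) -> 0; overall: (((y*(b+3))+((y+y)*3))*((z*2)+(8*0))) -> (((y*(b+3))+((y+y)*3))*((z*2)+0))
Step 8: at R: ((z*2)+0) -> (z*2); overall: (((y*(b+3))+((y+y)*3))*((z*2)+0)) -> (((y*(b+3))+((y+y)*3))*(z*2))
Fixed point: (((y*(b+3))+((y+y)*3))*(z*2))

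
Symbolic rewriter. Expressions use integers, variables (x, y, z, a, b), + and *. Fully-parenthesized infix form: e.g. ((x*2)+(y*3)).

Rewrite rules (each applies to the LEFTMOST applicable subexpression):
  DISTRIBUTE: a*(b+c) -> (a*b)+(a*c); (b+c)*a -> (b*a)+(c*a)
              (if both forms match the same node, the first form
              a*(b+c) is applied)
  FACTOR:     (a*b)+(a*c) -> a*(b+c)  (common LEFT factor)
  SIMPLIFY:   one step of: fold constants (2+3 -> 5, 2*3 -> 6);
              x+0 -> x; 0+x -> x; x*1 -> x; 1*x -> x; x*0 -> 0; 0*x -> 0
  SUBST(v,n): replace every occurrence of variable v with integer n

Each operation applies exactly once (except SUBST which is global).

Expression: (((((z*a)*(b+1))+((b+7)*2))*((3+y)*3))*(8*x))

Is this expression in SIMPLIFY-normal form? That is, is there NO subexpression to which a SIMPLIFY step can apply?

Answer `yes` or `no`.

Expression: (((((z*a)*(b+1))+((b+7)*2))*((3+y)*3))*(8*x))
Scanning for simplifiable subexpressions (pre-order)...
  at root: (((((z*a)*(b+1))+((b+7)*2))*((3+y)*3))*(8*x)) (not simplifiable)
  at L: ((((z*a)*(b+1))+((b+7)*2))*((3+y)*3)) (not simplifiable)
  at LL: (((z*a)*(b+1))+((b+7)*2)) (not simplifiable)
  at LLL: ((z*a)*(b+1)) (not simplifiable)
  at LLLL: (z*a) (not simplifiable)
  at LLLR: (b+1) (not simplifiable)
  at LLR: ((b+7)*2) (not simplifiable)
  at LLRL: (b+7) (not simplifiable)
  at LR: ((3+y)*3) (not simplifiable)
  at LRL: (3+y) (not simplifiable)
  at R: (8*x) (not simplifiable)
Result: no simplifiable subexpression found -> normal form.

Answer: yes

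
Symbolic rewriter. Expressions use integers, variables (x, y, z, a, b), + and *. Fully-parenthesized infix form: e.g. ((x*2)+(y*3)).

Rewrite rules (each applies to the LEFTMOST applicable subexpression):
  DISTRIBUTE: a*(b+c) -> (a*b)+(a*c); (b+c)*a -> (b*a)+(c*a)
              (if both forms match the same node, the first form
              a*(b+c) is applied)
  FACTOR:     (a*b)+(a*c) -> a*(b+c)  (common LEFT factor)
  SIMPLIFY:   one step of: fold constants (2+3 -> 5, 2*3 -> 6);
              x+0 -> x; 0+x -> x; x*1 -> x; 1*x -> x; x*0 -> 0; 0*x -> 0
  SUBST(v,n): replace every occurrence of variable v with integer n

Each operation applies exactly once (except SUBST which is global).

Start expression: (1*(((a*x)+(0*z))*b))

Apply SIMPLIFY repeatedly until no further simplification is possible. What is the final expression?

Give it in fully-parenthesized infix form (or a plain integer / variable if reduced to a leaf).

Start: (1*(((a*x)+(0*z))*b))
Step 1: at root: (1*(((a*x)+(0*z))*b)) -> (((a*x)+(0*z))*b); overall: (1*(((a*x)+(0*z))*b)) -> (((a*x)+(0*z))*b)
Step 2: at LR: (0*z) -> 0; overall: (((a*x)+(0*z))*b) -> (((a*x)+0)*b)
Step 3: at L: ((a*x)+0) -> (a*x); overall: (((a*x)+0)*b) -> ((a*x)*b)
Fixed point: ((a*x)*b)

Answer: ((a*x)*b)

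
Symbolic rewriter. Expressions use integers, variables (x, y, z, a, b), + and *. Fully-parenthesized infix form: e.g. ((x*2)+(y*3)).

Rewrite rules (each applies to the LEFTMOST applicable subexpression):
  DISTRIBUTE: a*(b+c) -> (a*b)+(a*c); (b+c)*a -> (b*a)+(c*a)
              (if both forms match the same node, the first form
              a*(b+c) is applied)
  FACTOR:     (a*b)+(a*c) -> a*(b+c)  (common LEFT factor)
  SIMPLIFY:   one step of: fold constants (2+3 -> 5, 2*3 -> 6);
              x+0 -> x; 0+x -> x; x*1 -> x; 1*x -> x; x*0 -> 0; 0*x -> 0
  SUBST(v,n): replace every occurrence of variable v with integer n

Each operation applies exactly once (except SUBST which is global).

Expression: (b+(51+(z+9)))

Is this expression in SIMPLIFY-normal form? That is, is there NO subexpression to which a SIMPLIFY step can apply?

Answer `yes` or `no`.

Expression: (b+(51+(z+9)))
Scanning for simplifiable subexpressions (pre-order)...
  at root: (b+(51+(z+9))) (not simplifiable)
  at R: (51+(z+9)) (not simplifiable)
  at RR: (z+9) (not simplifiable)
Result: no simplifiable subexpression found -> normal form.

Answer: yes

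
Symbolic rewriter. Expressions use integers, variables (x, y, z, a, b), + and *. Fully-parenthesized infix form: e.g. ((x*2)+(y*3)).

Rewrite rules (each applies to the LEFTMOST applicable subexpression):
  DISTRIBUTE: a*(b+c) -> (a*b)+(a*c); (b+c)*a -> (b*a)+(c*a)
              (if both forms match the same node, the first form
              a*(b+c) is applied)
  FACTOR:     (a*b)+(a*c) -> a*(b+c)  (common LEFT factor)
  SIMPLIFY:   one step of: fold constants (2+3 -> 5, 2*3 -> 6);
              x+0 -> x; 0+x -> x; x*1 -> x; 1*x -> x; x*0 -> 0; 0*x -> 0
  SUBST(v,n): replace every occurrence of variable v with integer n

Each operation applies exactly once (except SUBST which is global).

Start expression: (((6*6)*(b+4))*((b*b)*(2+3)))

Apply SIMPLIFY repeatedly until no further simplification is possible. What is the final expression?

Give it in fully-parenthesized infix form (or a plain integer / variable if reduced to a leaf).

Answer: ((36*(b+4))*((b*b)*5))

Derivation:
Start: (((6*6)*(b+4))*((b*b)*(2+3)))
Step 1: at LL: (6*6) -> 36; overall: (((6*6)*(b+4))*((b*b)*(2+3))) -> ((36*(b+4))*((b*b)*(2+3)))
Step 2: at RR: (2+3) -> 5; overall: ((36*(b+4))*((b*b)*(2+3))) -> ((36*(b+4))*((b*b)*5))
Fixed point: ((36*(b+4))*((b*b)*5))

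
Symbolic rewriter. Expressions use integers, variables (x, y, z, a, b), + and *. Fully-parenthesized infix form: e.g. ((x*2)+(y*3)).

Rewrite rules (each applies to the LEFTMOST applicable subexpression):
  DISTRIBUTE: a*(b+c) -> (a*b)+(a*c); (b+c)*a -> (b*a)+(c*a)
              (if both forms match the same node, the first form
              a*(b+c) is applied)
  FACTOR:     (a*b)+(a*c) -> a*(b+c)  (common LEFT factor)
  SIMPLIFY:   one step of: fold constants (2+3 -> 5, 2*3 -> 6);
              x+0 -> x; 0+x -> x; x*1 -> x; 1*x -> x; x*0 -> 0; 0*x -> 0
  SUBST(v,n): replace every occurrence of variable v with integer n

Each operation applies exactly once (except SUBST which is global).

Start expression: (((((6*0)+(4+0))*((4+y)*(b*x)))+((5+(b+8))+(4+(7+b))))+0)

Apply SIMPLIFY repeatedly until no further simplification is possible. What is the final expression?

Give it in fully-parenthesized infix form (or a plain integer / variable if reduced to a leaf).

Start: (((((6*0)+(4+0))*((4+y)*(b*x)))+((5+(b+8))+(4+(7+b))))+0)
Step 1: at root: (((((6*0)+(4+0))*((4+y)*(b*x)))+((5+(b+8))+(4+(7+b))))+0) -> ((((6*0)+(4+0))*((4+y)*(b*x)))+((5+(b+8))+(4+(7+b)))); overall: (((((6*0)+(4+0))*((4+y)*(b*x)))+((5+(b+8))+(4+(7+b))))+0) -> ((((6*0)+(4+0))*((4+y)*(b*x)))+((5+(b+8))+(4+(7+b))))
Step 2: at LLL: (6*0) -> 0; overall: ((((6*0)+(4+0))*((4+y)*(b*x)))+((5+(b+8))+(4+(7+b)))) -> (((0+(4+0))*((4+y)*(b*x)))+((5+(b+8))+(4+(7+b))))
Step 3: at LL: (0+(4+0)) -> (4+0); overall: (((0+(4+0))*((4+y)*(b*x)))+((5+(b+8))+(4+(7+b)))) -> (((4+0)*((4+y)*(b*x)))+((5+(b+8))+(4+(7+b))))
Step 4: at LL: (4+0) -> 4; overall: (((4+0)*((4+y)*(b*x)))+((5+(b+8))+(4+(7+b)))) -> ((4*((4+y)*(b*x)))+((5+(b+8))+(4+(7+b))))
Fixed point: ((4*((4+y)*(b*x)))+((5+(b+8))+(4+(7+b))))

Answer: ((4*((4+y)*(b*x)))+((5+(b+8))+(4+(7+b))))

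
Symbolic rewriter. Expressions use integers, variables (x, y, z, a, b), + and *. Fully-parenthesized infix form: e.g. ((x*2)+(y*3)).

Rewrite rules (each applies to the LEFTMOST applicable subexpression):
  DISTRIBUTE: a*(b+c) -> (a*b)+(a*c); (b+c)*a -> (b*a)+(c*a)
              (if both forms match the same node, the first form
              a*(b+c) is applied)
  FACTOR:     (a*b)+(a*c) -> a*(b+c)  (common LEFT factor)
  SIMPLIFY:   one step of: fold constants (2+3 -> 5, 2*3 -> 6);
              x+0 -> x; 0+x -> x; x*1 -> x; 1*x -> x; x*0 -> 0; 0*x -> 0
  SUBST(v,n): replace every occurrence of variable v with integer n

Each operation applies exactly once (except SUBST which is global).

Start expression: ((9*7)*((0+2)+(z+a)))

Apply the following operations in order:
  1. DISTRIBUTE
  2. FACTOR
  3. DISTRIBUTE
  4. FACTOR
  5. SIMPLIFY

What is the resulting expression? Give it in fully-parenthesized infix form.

Answer: (63*((0+2)+(z+a)))

Derivation:
Start: ((9*7)*((0+2)+(z+a)))
Apply DISTRIBUTE at root (target: ((9*7)*((0+2)+(z+a)))): ((9*7)*((0+2)+(z+a))) -> (((9*7)*(0+2))+((9*7)*(z+a)))
Apply FACTOR at root (target: (((9*7)*(0+2))+((9*7)*(z+a)))): (((9*7)*(0+2))+((9*7)*(z+a))) -> ((9*7)*((0+2)+(z+a)))
Apply DISTRIBUTE at root (target: ((9*7)*((0+2)+(z+a)))): ((9*7)*((0+2)+(z+a))) -> (((9*7)*(0+2))+((9*7)*(z+a)))
Apply FACTOR at root (target: (((9*7)*(0+2))+((9*7)*(z+a)))): (((9*7)*(0+2))+((9*7)*(z+a))) -> ((9*7)*((0+2)+(z+a)))
Apply SIMPLIFY at L (target: (9*7)): ((9*7)*((0+2)+(z+a))) -> (63*((0+2)+(z+a)))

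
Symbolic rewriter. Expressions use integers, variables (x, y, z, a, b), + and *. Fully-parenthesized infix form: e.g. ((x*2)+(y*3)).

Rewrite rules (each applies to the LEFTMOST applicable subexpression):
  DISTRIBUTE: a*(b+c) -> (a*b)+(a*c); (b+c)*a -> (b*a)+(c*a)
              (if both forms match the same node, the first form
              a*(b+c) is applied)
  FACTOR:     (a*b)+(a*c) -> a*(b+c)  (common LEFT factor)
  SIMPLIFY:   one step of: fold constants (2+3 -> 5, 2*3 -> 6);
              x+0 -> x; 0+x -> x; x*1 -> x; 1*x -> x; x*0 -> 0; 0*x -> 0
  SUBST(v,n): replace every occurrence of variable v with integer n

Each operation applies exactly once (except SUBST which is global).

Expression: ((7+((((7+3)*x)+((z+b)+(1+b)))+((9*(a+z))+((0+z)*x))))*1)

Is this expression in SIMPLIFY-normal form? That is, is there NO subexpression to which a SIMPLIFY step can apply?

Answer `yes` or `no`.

Expression: ((7+((((7+3)*x)+((z+b)+(1+b)))+((9*(a+z))+((0+z)*x))))*1)
Scanning for simplifiable subexpressions (pre-order)...
  at root: ((7+((((7+3)*x)+((z+b)+(1+b)))+((9*(a+z))+((0+z)*x))))*1) (SIMPLIFIABLE)
  at L: (7+((((7+3)*x)+((z+b)+(1+b)))+((9*(a+z))+((0+z)*x)))) (not simplifiable)
  at LR: ((((7+3)*x)+((z+b)+(1+b)))+((9*(a+z))+((0+z)*x))) (not simplifiable)
  at LRL: (((7+3)*x)+((z+b)+(1+b))) (not simplifiable)
  at LRLL: ((7+3)*x) (not simplifiable)
  at LRLLL: (7+3) (SIMPLIFIABLE)
  at LRLR: ((z+b)+(1+b)) (not simplifiable)
  at LRLRL: (z+b) (not simplifiable)
  at LRLRR: (1+b) (not simplifiable)
  at LRR: ((9*(a+z))+((0+z)*x)) (not simplifiable)
  at LRRL: (9*(a+z)) (not simplifiable)
  at LRRLR: (a+z) (not simplifiable)
  at LRRR: ((0+z)*x) (not simplifiable)
  at LRRRL: (0+z) (SIMPLIFIABLE)
Found simplifiable subexpr at path root: ((7+((((7+3)*x)+((z+b)+(1+b)))+((9*(a+z))+((0+z)*x))))*1)
One SIMPLIFY step would give: (7+((((7+3)*x)+((z+b)+(1+b)))+((9*(a+z))+((0+z)*x))))
-> NOT in normal form.

Answer: no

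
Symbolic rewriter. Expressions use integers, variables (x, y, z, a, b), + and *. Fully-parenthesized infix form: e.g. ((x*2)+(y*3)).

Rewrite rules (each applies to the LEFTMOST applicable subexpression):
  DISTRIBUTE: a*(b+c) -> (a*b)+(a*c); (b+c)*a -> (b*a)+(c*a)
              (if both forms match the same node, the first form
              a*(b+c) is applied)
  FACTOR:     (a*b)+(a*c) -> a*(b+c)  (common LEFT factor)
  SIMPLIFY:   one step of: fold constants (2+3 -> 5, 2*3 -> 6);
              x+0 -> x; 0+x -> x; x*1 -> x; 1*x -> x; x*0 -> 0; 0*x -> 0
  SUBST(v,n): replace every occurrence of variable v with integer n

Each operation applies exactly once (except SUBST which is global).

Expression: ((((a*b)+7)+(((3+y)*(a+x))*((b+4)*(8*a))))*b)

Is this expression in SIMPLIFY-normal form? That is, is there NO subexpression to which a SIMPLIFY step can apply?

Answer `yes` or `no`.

Expression: ((((a*b)+7)+(((3+y)*(a+x))*((b+4)*(8*a))))*b)
Scanning for simplifiable subexpressions (pre-order)...
  at root: ((((a*b)+7)+(((3+y)*(a+x))*((b+4)*(8*a))))*b) (not simplifiable)
  at L: (((a*b)+7)+(((3+y)*(a+x))*((b+4)*(8*a)))) (not simplifiable)
  at LL: ((a*b)+7) (not simplifiable)
  at LLL: (a*b) (not simplifiable)
  at LR: (((3+y)*(a+x))*((b+4)*(8*a))) (not simplifiable)
  at LRL: ((3+y)*(a+x)) (not simplifiable)
  at LRLL: (3+y) (not simplifiable)
  at LRLR: (a+x) (not simplifiable)
  at LRR: ((b+4)*(8*a)) (not simplifiable)
  at LRRL: (b+4) (not simplifiable)
  at LRRR: (8*a) (not simplifiable)
Result: no simplifiable subexpression found -> normal form.

Answer: yes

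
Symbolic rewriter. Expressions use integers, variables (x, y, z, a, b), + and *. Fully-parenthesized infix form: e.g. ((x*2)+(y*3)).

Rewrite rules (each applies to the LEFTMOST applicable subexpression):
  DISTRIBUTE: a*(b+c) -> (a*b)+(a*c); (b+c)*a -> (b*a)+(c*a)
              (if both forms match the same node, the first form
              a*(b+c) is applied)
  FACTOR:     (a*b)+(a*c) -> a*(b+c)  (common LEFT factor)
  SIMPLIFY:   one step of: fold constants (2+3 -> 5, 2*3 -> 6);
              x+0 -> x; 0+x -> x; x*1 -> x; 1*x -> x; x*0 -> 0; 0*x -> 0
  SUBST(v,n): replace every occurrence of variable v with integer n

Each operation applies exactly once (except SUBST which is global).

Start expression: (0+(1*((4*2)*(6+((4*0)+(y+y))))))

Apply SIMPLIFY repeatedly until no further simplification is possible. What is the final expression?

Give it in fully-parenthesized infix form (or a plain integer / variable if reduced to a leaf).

Start: (0+(1*((4*2)*(6+((4*0)+(y+y))))))
Step 1: at root: (0+(1*((4*2)*(6+((4*0)+(y+y)))))) -> (1*((4*2)*(6+((4*0)+(y+y))))); overall: (0+(1*((4*2)*(6+((4*0)+(y+y)))))) -> (1*((4*2)*(6+((4*0)+(y+y)))))
Step 2: at root: (1*((4*2)*(6+((4*0)+(y+y))))) -> ((4*2)*(6+((4*0)+(y+y)))); overall: (1*((4*2)*(6+((4*0)+(y+y))))) -> ((4*2)*(6+((4*0)+(y+y))))
Step 3: at L: (4*2) -> 8; overall: ((4*2)*(6+((4*0)+(y+y)))) -> (8*(6+((4*0)+(y+y))))
Step 4: at RRL: (4*0) -> 0; overall: (8*(6+((4*0)+(y+y)))) -> (8*(6+(0+(y+y))))
Step 5: at RR: (0+(y+y)) -> (y+y); overall: (8*(6+(0+(y+y)))) -> (8*(6+(y+y)))
Fixed point: (8*(6+(y+y)))

Answer: (8*(6+(y+y)))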